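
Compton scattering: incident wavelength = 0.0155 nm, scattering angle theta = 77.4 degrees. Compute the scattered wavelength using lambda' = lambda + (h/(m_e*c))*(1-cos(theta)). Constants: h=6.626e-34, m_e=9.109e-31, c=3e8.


Compton wavelength: h/(m_e*c) = 2.4247e-12 m
d_lambda = 2.4247e-12 * (1 - cos(77.4 deg))
= 2.4247e-12 * 0.781857
= 1.8958e-12 m = 0.001896 nm
lambda' = 0.0155 + 0.001896
= 0.017396 nm

0.017396


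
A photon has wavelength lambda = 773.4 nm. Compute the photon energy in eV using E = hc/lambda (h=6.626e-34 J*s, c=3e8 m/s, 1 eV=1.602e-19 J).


E = hc / lambda
= (6.626e-34)(3e8) / (773.4e-9)
= 1.9878e-25 / 7.7340e-07
= 2.5702e-19 J
Converting to eV: 2.5702e-19 / 1.602e-19
= 1.6044 eV

1.6044


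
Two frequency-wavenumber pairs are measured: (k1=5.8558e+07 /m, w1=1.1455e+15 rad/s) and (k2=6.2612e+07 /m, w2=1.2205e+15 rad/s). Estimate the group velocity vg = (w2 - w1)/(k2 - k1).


vg = (w2 - w1) / (k2 - k1)
= (1.2205e+15 - 1.1455e+15) / (6.2612e+07 - 5.8558e+07)
= 7.5000e+13 / 4.0540e+06
= 1.8500e+07 m/s

1.8500e+07


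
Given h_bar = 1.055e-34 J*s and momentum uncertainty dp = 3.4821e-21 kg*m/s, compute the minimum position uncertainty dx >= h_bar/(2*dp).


dx = h_bar / (2 * dp)
= 1.055e-34 / (2 * 3.4821e-21)
= 1.055e-34 / 6.9642e-21
= 1.5149e-14 m

1.5149e-14


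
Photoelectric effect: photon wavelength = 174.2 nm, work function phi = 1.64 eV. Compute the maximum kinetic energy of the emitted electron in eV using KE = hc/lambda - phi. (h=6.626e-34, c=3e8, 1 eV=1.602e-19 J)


E_photon = hc / lambda
= (6.626e-34)(3e8) / (174.2e-9)
= 1.1411e-18 J
= 7.123 eV
KE = E_photon - phi
= 7.123 - 1.64
= 5.483 eV

5.483


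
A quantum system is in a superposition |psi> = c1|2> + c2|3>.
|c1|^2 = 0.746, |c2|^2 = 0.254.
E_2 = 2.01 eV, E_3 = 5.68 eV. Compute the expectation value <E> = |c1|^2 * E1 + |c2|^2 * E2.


<E> = |c1|^2 * E1 + |c2|^2 * E2
= 0.746 * 2.01 + 0.254 * 5.68
= 1.4995 + 1.4427
= 2.9422 eV

2.9422


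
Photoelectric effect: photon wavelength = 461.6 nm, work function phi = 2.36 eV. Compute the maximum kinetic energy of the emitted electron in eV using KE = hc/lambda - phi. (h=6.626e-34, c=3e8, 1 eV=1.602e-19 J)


E_photon = hc / lambda
= (6.626e-34)(3e8) / (461.6e-9)
= 4.3063e-19 J
= 2.6881 eV
KE = E_photon - phi
= 2.6881 - 2.36
= 0.3281 eV

0.3281


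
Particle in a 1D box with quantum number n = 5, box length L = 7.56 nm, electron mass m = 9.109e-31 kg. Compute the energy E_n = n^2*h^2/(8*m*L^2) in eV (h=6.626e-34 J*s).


E = n^2 * h^2 / (8 * m * L^2)
= 5^2 * (6.626e-34)^2 / (8 * 9.109e-31 * (7.56e-9)^2)
= 25 * 4.3904e-67 / (8 * 9.109e-31 * 5.7154e-17)
= 2.6354e-20 J
= 0.1645 eV

0.1645


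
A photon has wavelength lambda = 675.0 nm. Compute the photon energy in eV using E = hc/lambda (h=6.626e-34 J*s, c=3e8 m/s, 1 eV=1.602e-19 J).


E = hc / lambda
= (6.626e-34)(3e8) / (675.0e-9)
= 1.9878e-25 / 6.7500e-07
= 2.9449e-19 J
Converting to eV: 2.9449e-19 / 1.602e-19
= 1.8383 eV

1.8383


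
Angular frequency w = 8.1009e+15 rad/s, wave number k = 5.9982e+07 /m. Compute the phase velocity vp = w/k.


vp = w / k
= 8.1009e+15 / 5.9982e+07
= 1.3506e+08 m/s

1.3506e+08


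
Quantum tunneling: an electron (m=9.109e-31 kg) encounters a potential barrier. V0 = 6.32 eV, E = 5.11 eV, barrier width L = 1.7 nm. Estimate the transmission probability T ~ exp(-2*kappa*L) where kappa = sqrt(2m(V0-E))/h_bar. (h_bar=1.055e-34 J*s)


V0 - E = 1.21 eV = 1.9384e-19 J
kappa = sqrt(2 * m * (V0-E)) / h_bar
= sqrt(2 * 9.109e-31 * 1.9384e-19) / 1.055e-34
= 5.6328e+09 /m
2*kappa*L = 2 * 5.6328e+09 * 1.7e-9
= 19.1514
T = exp(-19.1514) = 4.815578e-09

4.815578e-09


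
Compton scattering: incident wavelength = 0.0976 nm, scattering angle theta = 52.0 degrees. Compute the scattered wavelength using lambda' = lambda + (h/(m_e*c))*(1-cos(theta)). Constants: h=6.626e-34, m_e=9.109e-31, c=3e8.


Compton wavelength: h/(m_e*c) = 2.4247e-12 m
d_lambda = 2.4247e-12 * (1 - cos(52.0 deg))
= 2.4247e-12 * 0.384339
= 9.3191e-13 m = 0.000932 nm
lambda' = 0.0976 + 0.000932
= 0.098532 nm

0.098532


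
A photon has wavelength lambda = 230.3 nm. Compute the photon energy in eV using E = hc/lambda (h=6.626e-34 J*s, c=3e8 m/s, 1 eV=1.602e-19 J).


E = hc / lambda
= (6.626e-34)(3e8) / (230.3e-9)
= 1.9878e-25 / 2.3030e-07
= 8.6314e-19 J
Converting to eV: 8.6314e-19 / 1.602e-19
= 5.3879 eV

5.3879


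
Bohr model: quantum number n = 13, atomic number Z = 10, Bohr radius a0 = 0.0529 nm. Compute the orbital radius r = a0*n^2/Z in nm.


r = a0 * n^2 / Z
= 0.0529 * 13^2 / 10
= 0.0529 * 169 / 10
= 0.894 nm

0.894


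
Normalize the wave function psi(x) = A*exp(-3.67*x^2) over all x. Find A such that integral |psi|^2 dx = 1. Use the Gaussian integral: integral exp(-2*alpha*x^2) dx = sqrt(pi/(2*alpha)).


integral |psi|^2 dx = A^2 * sqrt(pi/(2*alpha)) = 1
A^2 = sqrt(2*alpha/pi)
= sqrt(2 * 3.67 / pi)
= 1.528527
A = sqrt(1.528527)
= 1.2363

1.2363


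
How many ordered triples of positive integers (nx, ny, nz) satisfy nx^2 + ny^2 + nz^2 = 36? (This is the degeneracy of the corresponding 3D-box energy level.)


Enumerate all (nx, ny, nz) with nx^2 + ny^2 + nz^2 = 36:
(2,4,4)
(4,2,4)
(4,4,2)
Total degeneracy = 3

3


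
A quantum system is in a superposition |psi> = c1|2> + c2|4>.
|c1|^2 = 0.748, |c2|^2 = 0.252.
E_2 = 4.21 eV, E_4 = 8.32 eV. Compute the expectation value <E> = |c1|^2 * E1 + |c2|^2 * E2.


<E> = |c1|^2 * E1 + |c2|^2 * E2
= 0.748 * 4.21 + 0.252 * 8.32
= 3.1491 + 2.0966
= 5.2457 eV

5.2457


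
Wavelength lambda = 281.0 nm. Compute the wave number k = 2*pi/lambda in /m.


k = 2 * pi / lambda
= 6.2832 / (281.0e-9)
= 6.2832 / 2.8100e-07
= 2.2360e+07 /m

2.2360e+07


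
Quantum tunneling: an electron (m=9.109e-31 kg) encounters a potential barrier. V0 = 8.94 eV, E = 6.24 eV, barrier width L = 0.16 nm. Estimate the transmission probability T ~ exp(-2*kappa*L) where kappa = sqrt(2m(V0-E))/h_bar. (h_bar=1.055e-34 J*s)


V0 - E = 2.7 eV = 4.3254e-19 J
kappa = sqrt(2 * m * (V0-E)) / h_bar
= sqrt(2 * 9.109e-31 * 4.3254e-19) / 1.055e-34
= 8.4142e+09 /m
2*kappa*L = 2 * 8.4142e+09 * 0.16e-9
= 2.6925
T = exp(-2.6925) = 6.770923e-02

6.770923e-02


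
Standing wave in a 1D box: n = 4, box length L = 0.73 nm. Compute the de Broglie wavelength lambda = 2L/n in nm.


lambda = 2L / n
= 2 * 0.73 / 4
= 1.46 / 4
= 0.365 nm

0.365


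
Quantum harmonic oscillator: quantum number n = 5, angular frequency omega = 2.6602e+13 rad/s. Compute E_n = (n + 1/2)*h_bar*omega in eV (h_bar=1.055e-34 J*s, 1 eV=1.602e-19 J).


E = (n + 1/2) * h_bar * omega
= (5 + 0.5) * 1.055e-34 * 2.6602e+13
= 5.5 * 2.8065e-21
= 1.5436e-20 J
= 0.0964 eV

0.0964


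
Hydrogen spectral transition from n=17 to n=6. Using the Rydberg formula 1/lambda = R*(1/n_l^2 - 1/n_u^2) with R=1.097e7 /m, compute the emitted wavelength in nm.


1/lambda = R * (1/n_l^2 - 1/n_u^2)
= 1.097e7 * (1/6^2 - 1/17^2)
= 1.097e7 * (0.027778 - 0.00346)
= 1.097e7 * 0.024318
= 2.6676e+05 /m
lambda = 1 / 2.6676e+05 = 3748.6353 nm

3748.6353


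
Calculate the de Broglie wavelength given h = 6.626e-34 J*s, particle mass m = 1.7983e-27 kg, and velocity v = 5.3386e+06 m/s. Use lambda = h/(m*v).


lambda = h / (m * v)
= 6.626e-34 / (1.7983e-27 * 5.3386e+06)
= 6.626e-34 / 9.6004e-21
= 6.9018e-14 m

6.9018e-14


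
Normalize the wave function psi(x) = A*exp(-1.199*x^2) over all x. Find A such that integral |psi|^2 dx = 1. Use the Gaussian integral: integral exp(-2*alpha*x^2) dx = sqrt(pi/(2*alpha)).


integral |psi|^2 dx = A^2 * sqrt(pi/(2*alpha)) = 1
A^2 = sqrt(2*alpha/pi)
= sqrt(2 * 1.199 / pi)
= 0.873674
A = sqrt(0.873674)
= 0.9347

0.9347


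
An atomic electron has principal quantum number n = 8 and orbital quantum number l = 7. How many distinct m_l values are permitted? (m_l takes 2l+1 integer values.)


m_l ranges from -l to +l in integer steps
So m_l goes from -7 to +7
Count = 2l + 1 = 2*7 + 1
= 15

15


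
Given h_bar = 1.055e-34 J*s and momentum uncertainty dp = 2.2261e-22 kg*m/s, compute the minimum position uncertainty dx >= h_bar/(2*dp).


dx = h_bar / (2 * dp)
= 1.055e-34 / (2 * 2.2261e-22)
= 1.055e-34 / 4.4522e-22
= 2.3696e-13 m

2.3696e-13


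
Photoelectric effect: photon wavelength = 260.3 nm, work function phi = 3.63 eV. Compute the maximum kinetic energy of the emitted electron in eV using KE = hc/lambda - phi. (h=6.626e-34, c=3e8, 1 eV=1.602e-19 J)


E_photon = hc / lambda
= (6.626e-34)(3e8) / (260.3e-9)
= 7.6366e-19 J
= 4.7669 eV
KE = E_photon - phi
= 4.7669 - 3.63
= 1.1369 eV

1.1369


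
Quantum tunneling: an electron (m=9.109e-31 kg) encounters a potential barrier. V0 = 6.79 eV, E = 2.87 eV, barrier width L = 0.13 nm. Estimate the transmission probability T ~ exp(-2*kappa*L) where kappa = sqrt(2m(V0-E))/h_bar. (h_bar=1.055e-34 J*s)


V0 - E = 3.92 eV = 6.2798e-19 J
kappa = sqrt(2 * m * (V0-E)) / h_bar
= sqrt(2 * 9.109e-31 * 6.2798e-19) / 1.055e-34
= 1.0138e+10 /m
2*kappa*L = 2 * 1.0138e+10 * 0.13e-9
= 2.636
T = exp(-2.636) = 7.164723e-02

7.164723e-02


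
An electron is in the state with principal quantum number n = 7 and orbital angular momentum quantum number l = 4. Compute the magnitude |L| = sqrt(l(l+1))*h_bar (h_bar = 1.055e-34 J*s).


L = sqrt(l*(l+1)) * h_bar
= sqrt(4 * 5) * 1.055e-34
= sqrt(20) * 1.055e-34
= 4.4721 * 1.055e-34
= 4.7181e-34 J*s

4.7181e-34


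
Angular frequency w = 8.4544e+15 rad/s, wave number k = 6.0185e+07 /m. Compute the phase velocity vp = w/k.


vp = w / k
= 8.4544e+15 / 6.0185e+07
= 1.4047e+08 m/s

1.4047e+08


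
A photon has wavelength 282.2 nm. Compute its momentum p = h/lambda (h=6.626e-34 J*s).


p = h / lambda
= 6.626e-34 / (282.2e-9)
= 6.626e-34 / 2.8220e-07
= 2.3480e-27 kg*m/s

2.3480e-27


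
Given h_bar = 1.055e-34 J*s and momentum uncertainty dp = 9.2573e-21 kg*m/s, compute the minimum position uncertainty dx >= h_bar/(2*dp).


dx = h_bar / (2 * dp)
= 1.055e-34 / (2 * 9.2573e-21)
= 1.055e-34 / 1.8515e-20
= 5.6982e-15 m

5.6982e-15


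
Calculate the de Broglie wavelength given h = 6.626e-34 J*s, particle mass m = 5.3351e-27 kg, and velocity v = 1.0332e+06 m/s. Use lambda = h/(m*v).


lambda = h / (m * v)
= 6.626e-34 / (5.3351e-27 * 1.0332e+06)
= 6.626e-34 / 5.5122e-21
= 1.2021e-13 m

1.2021e-13


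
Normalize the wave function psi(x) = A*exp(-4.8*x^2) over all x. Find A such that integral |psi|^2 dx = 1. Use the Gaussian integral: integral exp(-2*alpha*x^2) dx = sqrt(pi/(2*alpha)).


integral |psi|^2 dx = A^2 * sqrt(pi/(2*alpha)) = 1
A^2 = sqrt(2*alpha/pi)
= sqrt(2 * 4.8 / pi)
= 1.748077
A = sqrt(1.748077)
= 1.3221

1.3221


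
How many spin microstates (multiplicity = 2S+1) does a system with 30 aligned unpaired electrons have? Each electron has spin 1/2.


Total spin S = N * (1/2) = 30 * 0.5 = 15.0
Spin multiplicity = 2S + 1
= 2 * 15.0 + 1
= 31

31


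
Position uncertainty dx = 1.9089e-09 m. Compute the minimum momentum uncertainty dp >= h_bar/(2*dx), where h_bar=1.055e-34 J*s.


dp = h_bar / (2 * dx)
= 1.055e-34 / (2 * 1.9089e-09)
= 1.055e-34 / 3.8178e-09
= 2.7634e-26 kg*m/s

2.7634e-26


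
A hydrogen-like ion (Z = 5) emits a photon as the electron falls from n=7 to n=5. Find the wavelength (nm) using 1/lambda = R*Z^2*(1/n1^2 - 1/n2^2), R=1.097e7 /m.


1/lambda = R * Z^2 * (1/n1^2 - 1/n2^2)
= 1.097e7 * 5^2 * (1/5^2 - 1/7^2)
= 1.097e7 * 25 * (0.04 - 0.020408)
= 5.3731e+06 /m
lambda = 1 / 5.3731e+06
= 186.1136 nm

186.1136


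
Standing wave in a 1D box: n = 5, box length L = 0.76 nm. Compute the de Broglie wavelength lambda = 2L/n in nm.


lambda = 2L / n
= 2 * 0.76 / 5
= 1.52 / 5
= 0.304 nm

0.304


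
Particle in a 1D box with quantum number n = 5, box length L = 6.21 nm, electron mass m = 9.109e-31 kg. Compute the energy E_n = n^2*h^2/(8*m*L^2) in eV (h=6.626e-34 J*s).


E = n^2 * h^2 / (8 * m * L^2)
= 5^2 * (6.626e-34)^2 / (8 * 9.109e-31 * (6.21e-9)^2)
= 25 * 4.3904e-67 / (8 * 9.109e-31 * 3.8564e-17)
= 3.9057e-20 J
= 0.2438 eV

0.2438


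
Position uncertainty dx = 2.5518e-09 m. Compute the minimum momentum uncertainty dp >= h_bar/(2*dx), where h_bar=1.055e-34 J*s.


dp = h_bar / (2 * dx)
= 1.055e-34 / (2 * 2.5518e-09)
= 1.055e-34 / 5.1036e-09
= 2.0672e-26 kg*m/s

2.0672e-26


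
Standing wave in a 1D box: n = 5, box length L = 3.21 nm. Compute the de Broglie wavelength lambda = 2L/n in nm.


lambda = 2L / n
= 2 * 3.21 / 5
= 6.42 / 5
= 1.284 nm

1.284


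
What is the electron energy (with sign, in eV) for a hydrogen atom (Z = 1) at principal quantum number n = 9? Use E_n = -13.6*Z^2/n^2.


E_n = -13.6 * Z^2 / n^2
= -13.6 * 1^2 / 9^2
= -13.6 * 1 / 81
= -0.1679 eV

-0.1679


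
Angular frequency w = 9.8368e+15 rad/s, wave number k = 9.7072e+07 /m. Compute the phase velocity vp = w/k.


vp = w / k
= 9.8368e+15 / 9.7072e+07
= 1.0134e+08 m/s

1.0134e+08


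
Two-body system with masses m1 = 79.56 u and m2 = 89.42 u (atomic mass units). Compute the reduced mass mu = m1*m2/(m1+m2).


mu = m1 * m2 / (m1 + m2)
= 79.56 * 89.42 / (79.56 + 89.42)
= 7114.2552 / 168.98
= 42.1012 u

42.1012


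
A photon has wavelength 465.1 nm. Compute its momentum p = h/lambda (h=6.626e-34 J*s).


p = h / lambda
= 6.626e-34 / (465.1e-9)
= 6.626e-34 / 4.6510e-07
= 1.4246e-27 kg*m/s

1.4246e-27


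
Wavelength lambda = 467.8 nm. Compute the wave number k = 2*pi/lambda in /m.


k = 2 * pi / lambda
= 6.2832 / (467.8e-9)
= 6.2832 / 4.6780e-07
= 1.3431e+07 /m

1.3431e+07


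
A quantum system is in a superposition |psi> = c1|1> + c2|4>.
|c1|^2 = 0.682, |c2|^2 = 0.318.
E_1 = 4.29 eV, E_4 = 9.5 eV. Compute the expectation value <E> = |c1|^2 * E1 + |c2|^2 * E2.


<E> = |c1|^2 * E1 + |c2|^2 * E2
= 0.682 * 4.29 + 0.318 * 9.5
= 2.9258 + 3.021
= 5.9468 eV

5.9468


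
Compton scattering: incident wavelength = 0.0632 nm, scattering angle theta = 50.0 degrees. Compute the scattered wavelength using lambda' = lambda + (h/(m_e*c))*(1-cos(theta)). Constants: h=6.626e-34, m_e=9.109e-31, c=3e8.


Compton wavelength: h/(m_e*c) = 2.4247e-12 m
d_lambda = 2.4247e-12 * (1 - cos(50.0 deg))
= 2.4247e-12 * 0.357212
= 8.6614e-13 m = 0.000866 nm
lambda' = 0.0632 + 0.000866
= 0.064066 nm

0.064066


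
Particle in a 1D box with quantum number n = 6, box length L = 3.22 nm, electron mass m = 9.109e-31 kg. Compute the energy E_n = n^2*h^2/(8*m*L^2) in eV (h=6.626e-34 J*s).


E = n^2 * h^2 / (8 * m * L^2)
= 6^2 * (6.626e-34)^2 / (8 * 9.109e-31 * (3.22e-9)^2)
= 36 * 4.3904e-67 / (8 * 9.109e-31 * 1.0368e-17)
= 2.0919e-19 J
= 1.3058 eV

1.3058


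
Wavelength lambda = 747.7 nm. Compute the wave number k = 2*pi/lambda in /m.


k = 2 * pi / lambda
= 6.2832 / (747.7e-9)
= 6.2832 / 7.4770e-07
= 8.4034e+06 /m

8.4034e+06


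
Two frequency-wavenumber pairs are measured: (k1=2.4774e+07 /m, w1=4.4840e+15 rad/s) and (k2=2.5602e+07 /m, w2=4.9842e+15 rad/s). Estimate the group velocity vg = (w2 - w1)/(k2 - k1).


vg = (w2 - w1) / (k2 - k1)
= (4.9842e+15 - 4.4840e+15) / (2.5602e+07 - 2.4774e+07)
= 5.0020e+14 / 8.2800e+05
= 6.0411e+08 m/s

6.0411e+08


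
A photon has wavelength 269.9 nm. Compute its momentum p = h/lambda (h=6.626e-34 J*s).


p = h / lambda
= 6.626e-34 / (269.9e-9)
= 6.626e-34 / 2.6990e-07
= 2.4550e-27 kg*m/s

2.4550e-27


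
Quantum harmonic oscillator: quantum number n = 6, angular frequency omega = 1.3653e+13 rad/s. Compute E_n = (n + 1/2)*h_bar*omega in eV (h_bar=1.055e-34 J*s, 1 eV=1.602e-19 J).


E = (n + 1/2) * h_bar * omega
= (6 + 0.5) * 1.055e-34 * 1.3653e+13
= 6.5 * 1.4404e-21
= 9.3625e-21 J
= 0.0584 eV

0.0584


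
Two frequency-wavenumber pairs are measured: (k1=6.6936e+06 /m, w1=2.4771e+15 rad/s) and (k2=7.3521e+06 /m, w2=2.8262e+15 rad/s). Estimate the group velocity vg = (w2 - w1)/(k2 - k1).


vg = (w2 - w1) / (k2 - k1)
= (2.8262e+15 - 2.4771e+15) / (7.3521e+06 - 6.6936e+06)
= 3.4910e+14 / 6.5850e+05
= 5.3014e+08 m/s

5.3014e+08


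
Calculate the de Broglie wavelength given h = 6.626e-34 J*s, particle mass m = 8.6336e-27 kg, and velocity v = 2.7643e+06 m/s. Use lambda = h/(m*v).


lambda = h / (m * v)
= 6.626e-34 / (8.6336e-27 * 2.7643e+06)
= 6.626e-34 / 2.3866e-20
= 2.7764e-14 m

2.7764e-14


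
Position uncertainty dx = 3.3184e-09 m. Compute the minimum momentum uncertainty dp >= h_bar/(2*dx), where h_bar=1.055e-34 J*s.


dp = h_bar / (2 * dx)
= 1.055e-34 / (2 * 3.3184e-09)
= 1.055e-34 / 6.6368e-09
= 1.5896e-26 kg*m/s

1.5896e-26


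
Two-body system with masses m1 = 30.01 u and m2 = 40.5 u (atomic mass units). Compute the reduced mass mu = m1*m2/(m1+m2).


mu = m1 * m2 / (m1 + m2)
= 30.01 * 40.5 / (30.01 + 40.5)
= 1215.405 / 70.51
= 17.2373 u

17.2373


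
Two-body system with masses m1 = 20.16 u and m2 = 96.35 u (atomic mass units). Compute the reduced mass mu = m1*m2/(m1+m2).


mu = m1 * m2 / (m1 + m2)
= 20.16 * 96.35 / (20.16 + 96.35)
= 1942.416 / 116.51
= 16.6717 u

16.6717


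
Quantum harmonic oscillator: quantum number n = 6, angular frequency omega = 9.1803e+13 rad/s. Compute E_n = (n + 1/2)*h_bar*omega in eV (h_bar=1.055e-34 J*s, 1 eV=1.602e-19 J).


E = (n + 1/2) * h_bar * omega
= (6 + 0.5) * 1.055e-34 * 9.1803e+13
= 6.5 * 9.6852e-21
= 6.2954e-20 J
= 0.393 eV

0.393


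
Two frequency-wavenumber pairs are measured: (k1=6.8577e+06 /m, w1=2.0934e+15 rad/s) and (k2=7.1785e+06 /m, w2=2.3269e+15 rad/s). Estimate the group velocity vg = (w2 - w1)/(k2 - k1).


vg = (w2 - w1) / (k2 - k1)
= (2.3269e+15 - 2.0934e+15) / (7.1785e+06 - 6.8577e+06)
= 2.3350e+14 / 3.2080e+05
= 7.2787e+08 m/s

7.2787e+08


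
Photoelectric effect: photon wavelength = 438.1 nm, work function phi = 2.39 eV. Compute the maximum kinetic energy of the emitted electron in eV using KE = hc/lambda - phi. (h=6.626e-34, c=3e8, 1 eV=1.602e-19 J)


E_photon = hc / lambda
= (6.626e-34)(3e8) / (438.1e-9)
= 4.5373e-19 J
= 2.8323 eV
KE = E_photon - phi
= 2.8323 - 2.39
= 0.4423 eV

0.4423


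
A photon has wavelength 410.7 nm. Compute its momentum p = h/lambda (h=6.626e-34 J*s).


p = h / lambda
= 6.626e-34 / (410.7e-9)
= 6.626e-34 / 4.1070e-07
= 1.6133e-27 kg*m/s

1.6133e-27


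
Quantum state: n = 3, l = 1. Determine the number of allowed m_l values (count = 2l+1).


m_l ranges from -l to +l in integer steps
So m_l goes from -1 to +1
Count = 2l + 1 = 2*1 + 1
= 3

3


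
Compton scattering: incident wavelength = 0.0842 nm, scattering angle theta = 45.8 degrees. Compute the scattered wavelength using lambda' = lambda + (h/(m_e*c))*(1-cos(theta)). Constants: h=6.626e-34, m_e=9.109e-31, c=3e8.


Compton wavelength: h/(m_e*c) = 2.4247e-12 m
d_lambda = 2.4247e-12 * (1 - cos(45.8 deg))
= 2.4247e-12 * 0.302835
= 7.3429e-13 m = 0.000734 nm
lambda' = 0.0842 + 0.000734
= 0.084934 nm

0.084934


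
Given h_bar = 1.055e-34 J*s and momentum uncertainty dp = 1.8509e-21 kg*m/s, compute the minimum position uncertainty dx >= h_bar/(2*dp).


dx = h_bar / (2 * dp)
= 1.055e-34 / (2 * 1.8509e-21)
= 1.055e-34 / 3.7018e-21
= 2.8500e-14 m

2.8500e-14


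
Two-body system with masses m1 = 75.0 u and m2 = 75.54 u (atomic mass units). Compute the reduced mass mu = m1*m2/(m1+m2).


mu = m1 * m2 / (m1 + m2)
= 75.0 * 75.54 / (75.0 + 75.54)
= 5665.5 / 150.54
= 37.6345 u

37.6345


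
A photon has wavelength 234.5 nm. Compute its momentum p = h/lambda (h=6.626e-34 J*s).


p = h / lambda
= 6.626e-34 / (234.5e-9)
= 6.626e-34 / 2.3450e-07
= 2.8256e-27 kg*m/s

2.8256e-27


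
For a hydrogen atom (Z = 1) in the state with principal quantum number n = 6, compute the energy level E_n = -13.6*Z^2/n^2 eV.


E_n = -13.6 * Z^2 / n^2
= -13.6 * 1^2 / 6^2
= -13.6 * 1 / 36
= -0.3778 eV

-0.3778


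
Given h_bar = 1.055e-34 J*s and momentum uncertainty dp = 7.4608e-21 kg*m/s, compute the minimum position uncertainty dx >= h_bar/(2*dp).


dx = h_bar / (2 * dp)
= 1.055e-34 / (2 * 7.4608e-21)
= 1.055e-34 / 1.4922e-20
= 7.0703e-15 m

7.0703e-15


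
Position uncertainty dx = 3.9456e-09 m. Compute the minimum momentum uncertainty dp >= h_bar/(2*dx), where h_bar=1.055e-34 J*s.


dp = h_bar / (2 * dx)
= 1.055e-34 / (2 * 3.9456e-09)
= 1.055e-34 / 7.8912e-09
= 1.3369e-26 kg*m/s

1.3369e-26


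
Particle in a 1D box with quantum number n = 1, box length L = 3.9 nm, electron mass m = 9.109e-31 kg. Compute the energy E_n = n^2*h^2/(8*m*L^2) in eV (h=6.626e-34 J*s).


E = n^2 * h^2 / (8 * m * L^2)
= 1^2 * (6.626e-34)^2 / (8 * 9.109e-31 * (3.9e-9)^2)
= 1 * 4.3904e-67 / (8 * 9.109e-31 * 1.5210e-17)
= 3.9611e-21 J
= 0.0247 eV

0.0247


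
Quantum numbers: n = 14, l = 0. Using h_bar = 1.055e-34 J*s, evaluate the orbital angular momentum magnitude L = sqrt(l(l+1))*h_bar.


L = sqrt(l*(l+1)) * h_bar
= sqrt(0 * 1) * 1.055e-34
= sqrt(0) * 1.055e-34
= 0.0 * 1.055e-34
= 0.0000e+00 J*s

0.0000e+00


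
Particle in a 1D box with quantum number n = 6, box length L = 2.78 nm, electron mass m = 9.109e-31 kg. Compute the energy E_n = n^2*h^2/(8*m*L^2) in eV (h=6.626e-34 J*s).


E = n^2 * h^2 / (8 * m * L^2)
= 6^2 * (6.626e-34)^2 / (8 * 9.109e-31 * (2.78e-9)^2)
= 36 * 4.3904e-67 / (8 * 9.109e-31 * 7.7284e-18)
= 2.8064e-19 J
= 1.7518 eV

1.7518


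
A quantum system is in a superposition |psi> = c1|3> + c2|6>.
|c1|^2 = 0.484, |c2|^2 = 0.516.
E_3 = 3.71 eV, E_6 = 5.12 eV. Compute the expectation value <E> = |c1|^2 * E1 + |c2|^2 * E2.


<E> = |c1|^2 * E1 + |c2|^2 * E2
= 0.484 * 3.71 + 0.516 * 5.12
= 1.7956 + 2.6419
= 4.4376 eV

4.4376


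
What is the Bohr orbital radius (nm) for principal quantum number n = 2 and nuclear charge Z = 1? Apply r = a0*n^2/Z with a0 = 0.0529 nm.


r = a0 * n^2 / Z
= 0.0529 * 2^2 / 1
= 0.0529 * 4 / 1
= 0.2116 nm

0.2116


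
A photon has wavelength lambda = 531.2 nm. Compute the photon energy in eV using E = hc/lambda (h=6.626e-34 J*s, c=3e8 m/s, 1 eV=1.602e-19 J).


E = hc / lambda
= (6.626e-34)(3e8) / (531.2e-9)
= 1.9878e-25 / 5.3120e-07
= 3.7421e-19 J
Converting to eV: 3.7421e-19 / 1.602e-19
= 2.3359 eV

2.3359


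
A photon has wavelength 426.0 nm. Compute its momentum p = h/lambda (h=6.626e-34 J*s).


p = h / lambda
= 6.626e-34 / (426.0e-9)
= 6.626e-34 / 4.2600e-07
= 1.5554e-27 kg*m/s

1.5554e-27


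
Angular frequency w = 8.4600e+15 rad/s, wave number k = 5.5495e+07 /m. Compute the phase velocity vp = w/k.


vp = w / k
= 8.4600e+15 / 5.5495e+07
= 1.5245e+08 m/s

1.5245e+08


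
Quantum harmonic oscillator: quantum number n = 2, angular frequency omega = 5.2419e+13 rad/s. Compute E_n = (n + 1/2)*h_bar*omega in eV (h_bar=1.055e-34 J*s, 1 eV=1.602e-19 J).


E = (n + 1/2) * h_bar * omega
= (2 + 0.5) * 1.055e-34 * 5.2419e+13
= 2.5 * 5.5302e-21
= 1.3826e-20 J
= 0.0863 eV

0.0863


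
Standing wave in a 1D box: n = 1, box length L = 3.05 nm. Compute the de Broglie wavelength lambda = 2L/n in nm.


lambda = 2L / n
= 2 * 3.05 / 1
= 6.1 / 1
= 6.1 nm

6.1


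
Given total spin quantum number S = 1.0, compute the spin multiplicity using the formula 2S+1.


Spin multiplicity = 2S + 1
= 2 * 1.0 + 1
= 2.0 + 1
= 3

3


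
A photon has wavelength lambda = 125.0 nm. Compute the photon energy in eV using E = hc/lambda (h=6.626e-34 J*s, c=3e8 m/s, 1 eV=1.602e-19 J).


E = hc / lambda
= (6.626e-34)(3e8) / (125.0e-9)
= 1.9878e-25 / 1.2500e-07
= 1.5902e-18 J
Converting to eV: 1.5902e-18 / 1.602e-19
= 9.9266 eV

9.9266


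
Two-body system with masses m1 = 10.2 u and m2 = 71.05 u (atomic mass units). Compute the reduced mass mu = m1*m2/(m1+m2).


mu = m1 * m2 / (m1 + m2)
= 10.2 * 71.05 / (10.2 + 71.05)
= 724.71 / 81.25
= 8.9195 u

8.9195


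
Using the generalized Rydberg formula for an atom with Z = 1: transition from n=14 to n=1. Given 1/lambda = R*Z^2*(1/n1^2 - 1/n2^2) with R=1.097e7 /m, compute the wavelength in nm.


1/lambda = R * Z^2 * (1/n1^2 - 1/n2^2)
= 1.097e7 * 1^2 * (1/1^2 - 1/14^2)
= 1.097e7 * 1 * (1.0 - 0.005102)
= 1.0914e+07 /m
lambda = 1 / 1.0914e+07
= 91.6252 nm

91.6252


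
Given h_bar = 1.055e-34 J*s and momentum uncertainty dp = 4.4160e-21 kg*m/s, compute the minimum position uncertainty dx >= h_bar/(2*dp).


dx = h_bar / (2 * dp)
= 1.055e-34 / (2 * 4.4160e-21)
= 1.055e-34 / 8.8320e-21
= 1.1945e-14 m

1.1945e-14


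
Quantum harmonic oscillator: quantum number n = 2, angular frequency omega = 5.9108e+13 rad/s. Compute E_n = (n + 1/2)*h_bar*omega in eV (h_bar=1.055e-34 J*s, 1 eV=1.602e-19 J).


E = (n + 1/2) * h_bar * omega
= (2 + 0.5) * 1.055e-34 * 5.9108e+13
= 2.5 * 6.2359e-21
= 1.5590e-20 J
= 0.0973 eV

0.0973


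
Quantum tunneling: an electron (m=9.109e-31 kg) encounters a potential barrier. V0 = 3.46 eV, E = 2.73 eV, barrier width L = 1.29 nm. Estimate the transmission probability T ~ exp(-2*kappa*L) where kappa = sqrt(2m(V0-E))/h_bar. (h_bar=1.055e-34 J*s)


V0 - E = 0.73 eV = 1.1695e-19 J
kappa = sqrt(2 * m * (V0-E)) / h_bar
= sqrt(2 * 9.109e-31 * 1.1695e-19) / 1.055e-34
= 4.3751e+09 /m
2*kappa*L = 2 * 4.3751e+09 * 1.29e-9
= 11.2878
T = exp(-11.2878) = 1.252448e-05

1.252448e-05


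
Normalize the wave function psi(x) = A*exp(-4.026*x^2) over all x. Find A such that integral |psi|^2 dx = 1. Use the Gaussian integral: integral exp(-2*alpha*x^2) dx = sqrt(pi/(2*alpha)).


integral |psi|^2 dx = A^2 * sqrt(pi/(2*alpha)) = 1
A^2 = sqrt(2*alpha/pi)
= sqrt(2 * 4.026 / pi)
= 1.600947
A = sqrt(1.600947)
= 1.2653

1.2653


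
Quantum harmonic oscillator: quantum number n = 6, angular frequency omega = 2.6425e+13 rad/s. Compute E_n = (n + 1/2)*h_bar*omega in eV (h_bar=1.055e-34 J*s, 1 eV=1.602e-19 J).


E = (n + 1/2) * h_bar * omega
= (6 + 0.5) * 1.055e-34 * 2.6425e+13
= 6.5 * 2.7878e-21
= 1.8121e-20 J
= 0.1131 eV

0.1131


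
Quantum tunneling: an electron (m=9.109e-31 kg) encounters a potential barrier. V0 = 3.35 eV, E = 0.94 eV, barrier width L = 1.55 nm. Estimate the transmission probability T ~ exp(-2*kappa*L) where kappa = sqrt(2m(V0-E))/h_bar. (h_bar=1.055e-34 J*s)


V0 - E = 2.41 eV = 3.8608e-19 J
kappa = sqrt(2 * m * (V0-E)) / h_bar
= sqrt(2 * 9.109e-31 * 3.8608e-19) / 1.055e-34
= 7.9495e+09 /m
2*kappa*L = 2 * 7.9495e+09 * 1.55e-9
= 24.6433
T = exp(-24.6433) = 1.983986e-11

1.983986e-11


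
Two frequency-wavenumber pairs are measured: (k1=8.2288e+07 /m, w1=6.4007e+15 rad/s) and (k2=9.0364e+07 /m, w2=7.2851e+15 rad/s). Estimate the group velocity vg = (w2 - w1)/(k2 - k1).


vg = (w2 - w1) / (k2 - k1)
= (7.2851e+15 - 6.4007e+15) / (9.0364e+07 - 8.2288e+07)
= 8.8440e+14 / 8.0760e+06
= 1.0951e+08 m/s

1.0951e+08


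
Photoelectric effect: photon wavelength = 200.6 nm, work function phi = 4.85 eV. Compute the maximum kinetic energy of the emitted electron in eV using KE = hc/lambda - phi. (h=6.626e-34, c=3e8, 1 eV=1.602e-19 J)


E_photon = hc / lambda
= (6.626e-34)(3e8) / (200.6e-9)
= 9.9093e-19 J
= 6.1856 eV
KE = E_photon - phi
= 6.1856 - 4.85
= 1.3356 eV

1.3356


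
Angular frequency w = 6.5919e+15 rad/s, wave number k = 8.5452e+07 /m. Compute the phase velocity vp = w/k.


vp = w / k
= 6.5919e+15 / 8.5452e+07
= 7.7142e+07 m/s

7.7142e+07


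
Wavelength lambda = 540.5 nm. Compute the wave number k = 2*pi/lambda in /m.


k = 2 * pi / lambda
= 6.2832 / (540.5e-9)
= 6.2832 / 5.4050e-07
= 1.1625e+07 /m

1.1625e+07


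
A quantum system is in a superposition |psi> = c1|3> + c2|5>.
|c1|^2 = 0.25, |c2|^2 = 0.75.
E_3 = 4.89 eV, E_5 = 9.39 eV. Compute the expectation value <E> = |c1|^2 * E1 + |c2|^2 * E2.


<E> = |c1|^2 * E1 + |c2|^2 * E2
= 0.25 * 4.89 + 0.75 * 9.39
= 1.2225 + 7.0425
= 8.265 eV

8.265


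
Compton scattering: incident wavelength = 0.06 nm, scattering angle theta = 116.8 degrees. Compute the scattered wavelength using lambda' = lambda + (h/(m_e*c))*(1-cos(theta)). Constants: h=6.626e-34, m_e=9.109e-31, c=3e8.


Compton wavelength: h/(m_e*c) = 2.4247e-12 m
d_lambda = 2.4247e-12 * (1 - cos(116.8 deg))
= 2.4247e-12 * 1.450878
= 3.5180e-12 m = 0.003518 nm
lambda' = 0.06 + 0.003518
= 0.063518 nm

0.063518


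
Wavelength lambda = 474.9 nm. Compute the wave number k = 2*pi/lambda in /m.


k = 2 * pi / lambda
= 6.2832 / (474.9e-9)
= 6.2832 / 4.7490e-07
= 1.3231e+07 /m

1.3231e+07


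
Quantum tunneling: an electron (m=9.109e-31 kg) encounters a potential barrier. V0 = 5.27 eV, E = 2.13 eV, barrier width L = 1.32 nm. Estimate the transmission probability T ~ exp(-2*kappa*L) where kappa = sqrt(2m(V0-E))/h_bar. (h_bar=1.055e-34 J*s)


V0 - E = 3.14 eV = 5.0303e-19 J
kappa = sqrt(2 * m * (V0-E)) / h_bar
= sqrt(2 * 9.109e-31 * 5.0303e-19) / 1.055e-34
= 9.0739e+09 /m
2*kappa*L = 2 * 9.0739e+09 * 1.32e-9
= 23.9551
T = exp(-23.9551) = 3.948521e-11

3.948521e-11


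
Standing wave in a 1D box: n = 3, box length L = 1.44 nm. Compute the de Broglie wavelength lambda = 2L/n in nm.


lambda = 2L / n
= 2 * 1.44 / 3
= 2.88 / 3
= 0.96 nm

0.96


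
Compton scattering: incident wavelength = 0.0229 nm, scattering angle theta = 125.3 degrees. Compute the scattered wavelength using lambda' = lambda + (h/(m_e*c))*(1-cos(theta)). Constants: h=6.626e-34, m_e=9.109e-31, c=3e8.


Compton wavelength: h/(m_e*c) = 2.4247e-12 m
d_lambda = 2.4247e-12 * (1 - cos(125.3 deg))
= 2.4247e-12 * 1.577858
= 3.8258e-12 m = 0.003826 nm
lambda' = 0.0229 + 0.003826
= 0.026726 nm

0.026726


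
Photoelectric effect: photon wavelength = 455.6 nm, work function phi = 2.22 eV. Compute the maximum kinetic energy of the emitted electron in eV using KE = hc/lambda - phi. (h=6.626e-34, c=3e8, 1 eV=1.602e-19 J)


E_photon = hc / lambda
= (6.626e-34)(3e8) / (455.6e-9)
= 4.3630e-19 J
= 2.7235 eV
KE = E_photon - phi
= 2.7235 - 2.22
= 0.5035 eV

0.5035


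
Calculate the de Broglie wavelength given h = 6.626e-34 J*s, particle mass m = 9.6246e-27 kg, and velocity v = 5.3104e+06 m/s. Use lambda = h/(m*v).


lambda = h / (m * v)
= 6.626e-34 / (9.6246e-27 * 5.3104e+06)
= 6.626e-34 / 5.1110e-20
= 1.2964e-14 m

1.2964e-14


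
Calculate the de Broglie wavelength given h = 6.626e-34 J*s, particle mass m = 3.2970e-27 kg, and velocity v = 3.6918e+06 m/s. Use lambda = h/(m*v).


lambda = h / (m * v)
= 6.626e-34 / (3.2970e-27 * 3.6918e+06)
= 6.626e-34 / 1.2172e-20
= 5.4437e-14 m

5.4437e-14


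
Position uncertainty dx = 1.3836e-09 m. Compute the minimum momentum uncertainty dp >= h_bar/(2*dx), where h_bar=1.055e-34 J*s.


dp = h_bar / (2 * dx)
= 1.055e-34 / (2 * 1.3836e-09)
= 1.055e-34 / 2.7672e-09
= 3.8125e-26 kg*m/s

3.8125e-26


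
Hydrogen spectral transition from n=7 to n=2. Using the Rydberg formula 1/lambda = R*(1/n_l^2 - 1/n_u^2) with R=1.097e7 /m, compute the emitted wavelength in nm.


1/lambda = R * (1/n_l^2 - 1/n_u^2)
= 1.097e7 * (1/2^2 - 1/7^2)
= 1.097e7 * (0.25 - 0.020408)
= 1.097e7 * 0.229592
= 2.5186e+06 /m
lambda = 1 / 2.5186e+06 = 397.0424 nm

397.0424


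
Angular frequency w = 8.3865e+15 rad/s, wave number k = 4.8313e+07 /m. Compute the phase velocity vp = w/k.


vp = w / k
= 8.3865e+15 / 4.8313e+07
= 1.7359e+08 m/s

1.7359e+08


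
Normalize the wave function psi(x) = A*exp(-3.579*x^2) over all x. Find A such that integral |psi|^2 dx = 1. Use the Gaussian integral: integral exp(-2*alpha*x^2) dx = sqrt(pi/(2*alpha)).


integral |psi|^2 dx = A^2 * sqrt(pi/(2*alpha)) = 1
A^2 = sqrt(2*alpha/pi)
= sqrt(2 * 3.579 / pi)
= 1.509458
A = sqrt(1.509458)
= 1.2286

1.2286


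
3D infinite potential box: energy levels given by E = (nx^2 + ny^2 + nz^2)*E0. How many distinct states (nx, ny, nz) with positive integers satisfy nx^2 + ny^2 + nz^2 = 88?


Enumerate all (nx, ny, nz) with nx^2 + ny^2 + nz^2 = 88:
(4,6,6)
(6,4,6)
(6,6,4)
Total degeneracy = 3

3


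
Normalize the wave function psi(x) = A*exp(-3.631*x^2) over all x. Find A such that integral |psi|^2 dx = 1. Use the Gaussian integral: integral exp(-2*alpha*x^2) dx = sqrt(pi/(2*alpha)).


integral |psi|^2 dx = A^2 * sqrt(pi/(2*alpha)) = 1
A^2 = sqrt(2*alpha/pi)
= sqrt(2 * 3.631 / pi)
= 1.520384
A = sqrt(1.520384)
= 1.233

1.233


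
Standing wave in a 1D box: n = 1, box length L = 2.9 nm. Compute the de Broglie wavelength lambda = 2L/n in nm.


lambda = 2L / n
= 2 * 2.9 / 1
= 5.8 / 1
= 5.8 nm

5.8


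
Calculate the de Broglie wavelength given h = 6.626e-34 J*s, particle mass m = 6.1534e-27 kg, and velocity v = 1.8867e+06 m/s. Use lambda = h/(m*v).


lambda = h / (m * v)
= 6.626e-34 / (6.1534e-27 * 1.8867e+06)
= 6.626e-34 / 1.1610e-20
= 5.7073e-14 m

5.7073e-14


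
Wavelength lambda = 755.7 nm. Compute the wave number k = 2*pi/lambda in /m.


k = 2 * pi / lambda
= 6.2832 / (755.7e-9)
= 6.2832 / 7.5570e-07
= 8.3144e+06 /m

8.3144e+06


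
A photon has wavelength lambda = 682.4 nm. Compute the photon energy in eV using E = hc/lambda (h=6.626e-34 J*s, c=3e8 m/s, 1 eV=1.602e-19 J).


E = hc / lambda
= (6.626e-34)(3e8) / (682.4e-9)
= 1.9878e-25 / 6.8240e-07
= 2.9130e-19 J
Converting to eV: 2.9130e-19 / 1.602e-19
= 1.8183 eV

1.8183


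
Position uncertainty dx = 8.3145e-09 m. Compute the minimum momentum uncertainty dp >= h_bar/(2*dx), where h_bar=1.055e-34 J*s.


dp = h_bar / (2 * dx)
= 1.055e-34 / (2 * 8.3145e-09)
= 1.055e-34 / 1.6629e-08
= 6.3443e-27 kg*m/s

6.3443e-27


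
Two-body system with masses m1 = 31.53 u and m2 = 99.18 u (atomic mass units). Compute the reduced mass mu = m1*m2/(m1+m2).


mu = m1 * m2 / (m1 + m2)
= 31.53 * 99.18 / (31.53 + 99.18)
= 3127.1454 / 130.71
= 23.9243 u

23.9243


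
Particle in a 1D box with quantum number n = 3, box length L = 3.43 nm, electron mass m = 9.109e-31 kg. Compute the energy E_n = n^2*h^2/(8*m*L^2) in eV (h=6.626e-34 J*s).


E = n^2 * h^2 / (8 * m * L^2)
= 3^2 * (6.626e-34)^2 / (8 * 9.109e-31 * (3.43e-9)^2)
= 9 * 4.3904e-67 / (8 * 9.109e-31 * 1.1765e-17)
= 4.6089e-20 J
= 0.2877 eV

0.2877


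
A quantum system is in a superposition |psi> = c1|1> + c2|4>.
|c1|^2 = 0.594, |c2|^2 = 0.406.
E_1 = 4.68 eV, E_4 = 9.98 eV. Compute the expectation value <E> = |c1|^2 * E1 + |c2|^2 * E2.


<E> = |c1|^2 * E1 + |c2|^2 * E2
= 0.594 * 4.68 + 0.406 * 9.98
= 2.7799 + 4.0519
= 6.8318 eV

6.8318


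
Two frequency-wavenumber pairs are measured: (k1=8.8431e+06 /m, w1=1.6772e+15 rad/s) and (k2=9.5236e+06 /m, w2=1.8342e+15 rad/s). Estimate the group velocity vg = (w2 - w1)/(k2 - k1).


vg = (w2 - w1) / (k2 - k1)
= (1.8342e+15 - 1.6772e+15) / (9.5236e+06 - 8.8431e+06)
= 1.5700e+14 / 6.8050e+05
= 2.3071e+08 m/s

2.3071e+08


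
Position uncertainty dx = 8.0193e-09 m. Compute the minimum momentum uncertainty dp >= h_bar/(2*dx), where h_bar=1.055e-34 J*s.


dp = h_bar / (2 * dx)
= 1.055e-34 / (2 * 8.0193e-09)
= 1.055e-34 / 1.6039e-08
= 6.5779e-27 kg*m/s

6.5779e-27


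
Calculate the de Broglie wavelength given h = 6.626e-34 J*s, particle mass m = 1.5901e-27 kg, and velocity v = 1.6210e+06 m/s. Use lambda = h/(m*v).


lambda = h / (m * v)
= 6.626e-34 / (1.5901e-27 * 1.6210e+06)
= 6.626e-34 / 2.5776e-21
= 2.5707e-13 m

2.5707e-13


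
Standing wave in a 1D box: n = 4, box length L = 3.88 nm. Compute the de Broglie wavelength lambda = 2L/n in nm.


lambda = 2L / n
= 2 * 3.88 / 4
= 7.76 / 4
= 1.94 nm

1.94


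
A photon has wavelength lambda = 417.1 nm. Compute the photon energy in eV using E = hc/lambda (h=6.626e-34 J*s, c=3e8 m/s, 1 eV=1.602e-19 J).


E = hc / lambda
= (6.626e-34)(3e8) / (417.1e-9)
= 1.9878e-25 / 4.1710e-07
= 4.7658e-19 J
Converting to eV: 4.7658e-19 / 1.602e-19
= 2.9749 eV

2.9749


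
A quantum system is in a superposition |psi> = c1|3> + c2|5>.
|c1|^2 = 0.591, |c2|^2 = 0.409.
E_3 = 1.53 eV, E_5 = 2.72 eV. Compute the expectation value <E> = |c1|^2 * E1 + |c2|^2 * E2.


<E> = |c1|^2 * E1 + |c2|^2 * E2
= 0.591 * 1.53 + 0.409 * 2.72
= 0.9042 + 1.1125
= 2.0167 eV

2.0167


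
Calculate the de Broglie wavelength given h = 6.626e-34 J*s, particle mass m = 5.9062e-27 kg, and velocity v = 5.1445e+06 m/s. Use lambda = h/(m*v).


lambda = h / (m * v)
= 6.626e-34 / (5.9062e-27 * 5.1445e+06)
= 6.626e-34 / 3.0384e-20
= 2.1807e-14 m

2.1807e-14


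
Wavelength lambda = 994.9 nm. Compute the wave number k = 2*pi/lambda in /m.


k = 2 * pi / lambda
= 6.2832 / (994.9e-9)
= 6.2832 / 9.9490e-07
= 6.3154e+06 /m

6.3154e+06


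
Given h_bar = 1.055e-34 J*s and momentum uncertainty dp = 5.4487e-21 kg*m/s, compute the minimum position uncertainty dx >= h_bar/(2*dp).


dx = h_bar / (2 * dp)
= 1.055e-34 / (2 * 5.4487e-21)
= 1.055e-34 / 1.0897e-20
= 9.6812e-15 m

9.6812e-15


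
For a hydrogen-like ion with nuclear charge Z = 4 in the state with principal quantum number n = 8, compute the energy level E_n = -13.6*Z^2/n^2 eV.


E_n = -13.6 * Z^2 / n^2
= -13.6 * 4^2 / 8^2
= -13.6 * 16 / 64
= -3.4 eV

-3.4


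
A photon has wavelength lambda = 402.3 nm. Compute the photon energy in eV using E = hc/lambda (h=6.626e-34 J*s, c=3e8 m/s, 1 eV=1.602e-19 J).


E = hc / lambda
= (6.626e-34)(3e8) / (402.3e-9)
= 1.9878e-25 / 4.0230e-07
= 4.9411e-19 J
Converting to eV: 4.9411e-19 / 1.602e-19
= 3.0843 eV

3.0843


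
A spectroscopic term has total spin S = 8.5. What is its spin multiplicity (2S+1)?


Spin multiplicity = 2S + 1
= 2 * 8.5 + 1
= 17.0 + 1
= 18

18


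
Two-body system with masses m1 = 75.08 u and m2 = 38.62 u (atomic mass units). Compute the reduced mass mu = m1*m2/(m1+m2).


mu = m1 * m2 / (m1 + m2)
= 75.08 * 38.62 / (75.08 + 38.62)
= 2899.5896 / 113.7
= 25.5021 u

25.5021


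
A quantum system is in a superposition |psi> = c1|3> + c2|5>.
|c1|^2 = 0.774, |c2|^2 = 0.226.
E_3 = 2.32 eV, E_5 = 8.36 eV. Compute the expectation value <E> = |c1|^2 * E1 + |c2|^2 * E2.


<E> = |c1|^2 * E1 + |c2|^2 * E2
= 0.774 * 2.32 + 0.226 * 8.36
= 1.7957 + 1.8894
= 3.685 eV

3.685


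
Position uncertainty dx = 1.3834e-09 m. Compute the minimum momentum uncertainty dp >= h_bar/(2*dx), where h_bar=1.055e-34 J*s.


dp = h_bar / (2 * dx)
= 1.055e-34 / (2 * 1.3834e-09)
= 1.055e-34 / 2.7668e-09
= 3.8131e-26 kg*m/s

3.8131e-26


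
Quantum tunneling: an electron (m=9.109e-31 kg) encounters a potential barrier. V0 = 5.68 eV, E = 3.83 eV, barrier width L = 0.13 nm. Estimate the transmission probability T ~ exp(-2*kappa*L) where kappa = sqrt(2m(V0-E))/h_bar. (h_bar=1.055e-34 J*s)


V0 - E = 1.85 eV = 2.9637e-19 J
kappa = sqrt(2 * m * (V0-E)) / h_bar
= sqrt(2 * 9.109e-31 * 2.9637e-19) / 1.055e-34
= 6.9649e+09 /m
2*kappa*L = 2 * 6.9649e+09 * 0.13e-9
= 1.8109
T = exp(-1.8109) = 1.635111e-01

1.635111e-01


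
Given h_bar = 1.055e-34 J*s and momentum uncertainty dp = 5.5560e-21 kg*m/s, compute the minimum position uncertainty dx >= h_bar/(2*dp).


dx = h_bar / (2 * dp)
= 1.055e-34 / (2 * 5.5560e-21)
= 1.055e-34 / 1.1112e-20
= 9.4942e-15 m

9.4942e-15


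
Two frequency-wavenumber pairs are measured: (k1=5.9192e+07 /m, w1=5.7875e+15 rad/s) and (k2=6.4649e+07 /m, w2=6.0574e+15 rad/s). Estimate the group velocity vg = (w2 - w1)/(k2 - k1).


vg = (w2 - w1) / (k2 - k1)
= (6.0574e+15 - 5.7875e+15) / (6.4649e+07 - 5.9192e+07)
= 2.6990e+14 / 5.4570e+06
= 4.9459e+07 m/s

4.9459e+07


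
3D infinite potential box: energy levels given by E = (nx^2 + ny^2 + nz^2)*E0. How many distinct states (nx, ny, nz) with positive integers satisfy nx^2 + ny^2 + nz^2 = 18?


Enumerate all (nx, ny, nz) with nx^2 + ny^2 + nz^2 = 18:
(1,1,4)
(1,4,1)
(4,1,1)
Total degeneracy = 3

3


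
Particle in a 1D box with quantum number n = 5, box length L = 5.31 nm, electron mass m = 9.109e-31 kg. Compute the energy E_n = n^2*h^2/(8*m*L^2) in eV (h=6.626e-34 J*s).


E = n^2 * h^2 / (8 * m * L^2)
= 5^2 * (6.626e-34)^2 / (8 * 9.109e-31 * (5.31e-9)^2)
= 25 * 4.3904e-67 / (8 * 9.109e-31 * 2.8196e-17)
= 5.3419e-20 J
= 0.3334 eV

0.3334


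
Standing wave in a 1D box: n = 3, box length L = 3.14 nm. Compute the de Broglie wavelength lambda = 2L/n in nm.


lambda = 2L / n
= 2 * 3.14 / 3
= 6.28 / 3
= 2.0933 nm

2.0933


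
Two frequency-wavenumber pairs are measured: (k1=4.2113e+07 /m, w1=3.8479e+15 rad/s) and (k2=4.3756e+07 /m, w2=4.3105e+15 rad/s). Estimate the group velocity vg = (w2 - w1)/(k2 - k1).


vg = (w2 - w1) / (k2 - k1)
= (4.3105e+15 - 3.8479e+15) / (4.3756e+07 - 4.2113e+07)
= 4.6260e+14 / 1.6430e+06
= 2.8156e+08 m/s

2.8156e+08
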